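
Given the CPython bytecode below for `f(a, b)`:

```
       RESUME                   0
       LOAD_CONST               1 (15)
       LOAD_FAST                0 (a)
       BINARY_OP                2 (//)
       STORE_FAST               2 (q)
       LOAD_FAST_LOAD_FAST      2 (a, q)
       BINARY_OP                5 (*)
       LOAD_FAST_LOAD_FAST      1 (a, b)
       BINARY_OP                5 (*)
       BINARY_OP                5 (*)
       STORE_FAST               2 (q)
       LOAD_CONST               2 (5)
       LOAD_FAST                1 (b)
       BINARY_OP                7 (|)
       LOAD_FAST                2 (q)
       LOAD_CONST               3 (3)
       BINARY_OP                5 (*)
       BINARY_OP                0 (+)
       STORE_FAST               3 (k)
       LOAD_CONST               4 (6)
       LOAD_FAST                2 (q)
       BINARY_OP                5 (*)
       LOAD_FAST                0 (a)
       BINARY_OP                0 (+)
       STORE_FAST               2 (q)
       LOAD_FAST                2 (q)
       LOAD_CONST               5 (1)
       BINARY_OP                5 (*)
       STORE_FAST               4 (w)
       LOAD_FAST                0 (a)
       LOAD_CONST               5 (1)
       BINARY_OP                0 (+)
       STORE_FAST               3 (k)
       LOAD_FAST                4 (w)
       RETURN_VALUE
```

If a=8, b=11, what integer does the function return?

4232

LOAD_CONST → push 15. Stack: [15]
LOAD_FAST a → push 8. Stack: [15, 8]
BINARY_OP // → 15 // 8 = 1. Stack: [1]
STORE_FAST q → q=1. Stack: []
LOAD_FAST_LOAD_FAST a,q → push 8,1. Stack: [8, 1]
BINARY_OP * → 8 * 1 = 8. Stack: [8]
LOAD_FAST_LOAD_FAST a,b → push 8,11. Stack: [8, 8, 11]
BINARY_OP * → 8 * 11 = 88. Stack: [8, 88]
BINARY_OP * → 8 * 88 = 704. Stack: [704]
STORE_FAST q → q=704. Stack: []
LOAD_CONST → push 5. Stack: [5]
LOAD_FAST b → push 11. Stack: [5, 11]
BINARY_OP | → 5 | 11 = 15. Stack: [15]
LOAD_FAST q → push 704. Stack: [15, 704]
LOAD_CONST → push 3. Stack: [15, 704, 3]
BINARY_OP * → 704 * 3 = 2112. Stack: [15, 2112]
BINARY_OP + → 15 + 2112 = 2127. Stack: [2127]
STORE_FAST k → k=2127. Stack: []
LOAD_CONST → push 6. Stack: [6]
LOAD_FAST q → push 704. Stack: [6, 704]
BINARY_OP * → 6 * 704 = 4224. Stack: [4224]
LOAD_FAST a → push 8. Stack: [4224, 8]
BINARY_OP + → 4224 + 8 = 4232. Stack: [4232]
STORE_FAST q → q=4232. Stack: []
LOAD_FAST q → push 4232. Stack: [4232]
LOAD_CONST → push 1. Stack: [4232, 1]
BINARY_OP * → 4232 * 1 = 4232. Stack: [4232]
STORE_FAST w → w=4232. Stack: []
LOAD_FAST a → push 8. Stack: [8]
LOAD_CONST → push 1. Stack: [8, 1]
BINARY_OP + → 8 + 1 = 9. Stack: [9]
STORE_FAST k → k=9. Stack: []
LOAD_FAST w → push 4232. Stack: [4232]
RETURN_VALUE → return 4232.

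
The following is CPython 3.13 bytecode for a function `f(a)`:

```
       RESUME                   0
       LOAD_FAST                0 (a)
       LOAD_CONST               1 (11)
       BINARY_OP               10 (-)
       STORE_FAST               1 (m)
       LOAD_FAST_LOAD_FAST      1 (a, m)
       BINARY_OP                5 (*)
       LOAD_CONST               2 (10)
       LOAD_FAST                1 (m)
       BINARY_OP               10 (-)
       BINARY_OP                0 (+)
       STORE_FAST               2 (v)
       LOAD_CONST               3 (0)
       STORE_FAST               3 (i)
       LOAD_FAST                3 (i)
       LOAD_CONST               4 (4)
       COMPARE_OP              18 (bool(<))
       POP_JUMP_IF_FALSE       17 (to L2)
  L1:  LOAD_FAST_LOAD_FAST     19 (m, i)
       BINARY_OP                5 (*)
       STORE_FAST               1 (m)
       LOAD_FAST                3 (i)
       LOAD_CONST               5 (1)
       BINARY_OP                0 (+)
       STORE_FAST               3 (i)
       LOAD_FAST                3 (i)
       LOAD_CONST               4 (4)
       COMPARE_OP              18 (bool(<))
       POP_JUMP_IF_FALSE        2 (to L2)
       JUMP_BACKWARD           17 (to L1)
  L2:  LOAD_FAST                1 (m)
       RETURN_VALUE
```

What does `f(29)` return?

LOAD_FAST a → push 29. Stack: [29]
LOAD_CONST → push 11. Stack: [29, 11]
BINARY_OP - → 29 - 11 = 18. Stack: [18]
STORE_FAST m → m=18. Stack: []
LOAD_FAST_LOAD_FAST a,m → push 29,18. Stack: [29, 18]
BINARY_OP * → 29 * 18 = 522. Stack: [522]
LOAD_CONST → push 10. Stack: [522, 10]
LOAD_FAST m → push 18. Stack: [522, 10, 18]
BINARY_OP - → 10 - 18 = -8. Stack: [522, -8]
BINARY_OP + → 522 + -8 = 514. Stack: [514]
STORE_FAST v → v=514. Stack: []
LOAD_CONST → push 0. Stack: [0]
STORE_FAST i → i=0. Stack: []
LOAD_FAST i → push 0. Stack: [0]
LOAD_CONST → push 4. Stack: [0, 4]
COMPARE_OP bool(<) → 0 vs 4 = True. Stack: [True]
POP_JUMP_IF_FALSE → pop True; no jump. Stack: []
LOAD_FAST_LOAD_FAST m,i → push 18,0. Stack: [18, 0]
BINARY_OP * → 18 * 0 = 0. Stack: [0]
STORE_FAST m → m=0. Stack: []
LOAD_FAST i → push 0. Stack: [0]
LOAD_CONST → push 1. Stack: [0, 1]
BINARY_OP + → 0 + 1 = 1. Stack: [1]
STORE_FAST i → i=1. Stack: []
LOAD_FAST i → push 1. Stack: [1]
LOAD_CONST → push 4. Stack: [1, 4]
COMPARE_OP bool(<) → 1 vs 4 = True. Stack: [True]
POP_JUMP_IF_FALSE → pop True; no jump. Stack: []
LOAD_FAST_LOAD_FAST m,i → push 0,1. Stack: [0, 1]
BINARY_OP * → 0 * 1 = 0. Stack: [0]
STORE_FAST m → m=0. Stack: []
LOAD_FAST i → push 1. Stack: [1]
LOAD_CONST → push 1. Stack: [1, 1]
BINARY_OP + → 1 + 1 = 2. Stack: [2]
STORE_FAST i → i=2. Stack: []
LOAD_FAST i → push 2. Stack: [2]
LOAD_CONST → push 4. Stack: [2, 4]
COMPARE_OP bool(<) → 2 vs 4 = True. Stack: [True]
POP_JUMP_IF_FALSE → pop True; no jump. Stack: []
LOAD_FAST_LOAD_FAST m,i → push 0,2. Stack: [0, 2]
BINARY_OP * → 0 * 2 = 0. Stack: [0]
STORE_FAST m → m=0. Stack: []
LOAD_FAST i → push 2. Stack: [2]
LOAD_CONST → push 1. Stack: [2, 1]
BINARY_OP + → 2 + 1 = 3. Stack: [3]
STORE_FAST i → i=3. Stack: []
LOAD_FAST i → push 3. Stack: [3]
LOAD_CONST → push 4. Stack: [3, 4]
COMPARE_OP bool(<) → 3 vs 4 = True. Stack: [True]
POP_JUMP_IF_FALSE → pop True; no jump. Stack: []
LOAD_FAST_LOAD_FAST m,i → push 0,3. Stack: [0, 3]
BINARY_OP * → 0 * 3 = 0. Stack: [0]
STORE_FAST m → m=0. Stack: []
LOAD_FAST i → push 3. Stack: [3]
LOAD_CONST → push 1. Stack: [3, 1]
BINARY_OP + → 3 + 1 = 4. Stack: [4]
STORE_FAST i → i=4. Stack: []
LOAD_FAST i → push 4. Stack: [4]
LOAD_CONST → push 4. Stack: [4, 4]
COMPARE_OP bool(<) → 4 vs 4 = False. Stack: [False]
POP_JUMP_IF_FALSE → pop False; jump. Stack: []
LOAD_FAST m → push 0. Stack: [0]
RETURN_VALUE → return 0.

0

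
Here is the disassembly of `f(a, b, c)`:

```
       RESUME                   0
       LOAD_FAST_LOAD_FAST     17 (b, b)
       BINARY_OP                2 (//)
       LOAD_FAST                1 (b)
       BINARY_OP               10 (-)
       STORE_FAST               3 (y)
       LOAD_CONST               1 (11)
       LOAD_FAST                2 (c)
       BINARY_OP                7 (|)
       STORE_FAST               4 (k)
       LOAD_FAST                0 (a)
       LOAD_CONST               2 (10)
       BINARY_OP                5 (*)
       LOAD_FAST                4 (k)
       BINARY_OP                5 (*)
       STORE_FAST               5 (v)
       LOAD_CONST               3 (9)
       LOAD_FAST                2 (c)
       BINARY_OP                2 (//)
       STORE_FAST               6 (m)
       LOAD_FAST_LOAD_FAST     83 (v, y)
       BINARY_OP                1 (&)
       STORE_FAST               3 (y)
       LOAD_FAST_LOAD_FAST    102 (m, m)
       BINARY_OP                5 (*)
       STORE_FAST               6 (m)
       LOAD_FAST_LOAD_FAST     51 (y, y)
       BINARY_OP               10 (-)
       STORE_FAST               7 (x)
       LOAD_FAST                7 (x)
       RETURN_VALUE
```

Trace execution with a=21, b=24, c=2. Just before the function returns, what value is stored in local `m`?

16

LOAD_FAST_LOAD_FAST b,b → push 24,24. Stack: [24, 24]
BINARY_OP // → 24 // 24 = 1. Stack: [1]
LOAD_FAST b → push 24. Stack: [1, 24]
BINARY_OP - → 1 - 24 = -23. Stack: [-23]
STORE_FAST y → y=-23. Stack: []
LOAD_CONST → push 11. Stack: [11]
LOAD_FAST c → push 2. Stack: [11, 2]
BINARY_OP | → 11 | 2 = 11. Stack: [11]
STORE_FAST k → k=11. Stack: []
LOAD_FAST a → push 21. Stack: [21]
LOAD_CONST → push 10. Stack: [21, 10]
BINARY_OP * → 21 * 10 = 210. Stack: [210]
LOAD_FAST k → push 11. Stack: [210, 11]
BINARY_OP * → 210 * 11 = 2310. Stack: [2310]
STORE_FAST v → v=2310. Stack: []
LOAD_CONST → push 9. Stack: [9]
LOAD_FAST c → push 2. Stack: [9, 2]
BINARY_OP // → 9 // 2 = 4. Stack: [4]
STORE_FAST m → m=4. Stack: []
LOAD_FAST_LOAD_FAST v,y → push 2310,-23. Stack: [2310, -23]
BINARY_OP & → 2310 & -23 = 2304. Stack: [2304]
STORE_FAST y → y=2304. Stack: []
LOAD_FAST_LOAD_FAST m,m → push 4,4. Stack: [4, 4]
BINARY_OP * → 4 * 4 = 16. Stack: [16]
STORE_FAST m → m=16. Stack: []
LOAD_FAST_LOAD_FAST y,y → push 2304,2304. Stack: [2304, 2304]
BINARY_OP - → 2304 - 2304 = 0. Stack: [0]
STORE_FAST x → x=0. Stack: []
LOAD_FAST x → push 0. Stack: [0]
RETURN_VALUE → return 0.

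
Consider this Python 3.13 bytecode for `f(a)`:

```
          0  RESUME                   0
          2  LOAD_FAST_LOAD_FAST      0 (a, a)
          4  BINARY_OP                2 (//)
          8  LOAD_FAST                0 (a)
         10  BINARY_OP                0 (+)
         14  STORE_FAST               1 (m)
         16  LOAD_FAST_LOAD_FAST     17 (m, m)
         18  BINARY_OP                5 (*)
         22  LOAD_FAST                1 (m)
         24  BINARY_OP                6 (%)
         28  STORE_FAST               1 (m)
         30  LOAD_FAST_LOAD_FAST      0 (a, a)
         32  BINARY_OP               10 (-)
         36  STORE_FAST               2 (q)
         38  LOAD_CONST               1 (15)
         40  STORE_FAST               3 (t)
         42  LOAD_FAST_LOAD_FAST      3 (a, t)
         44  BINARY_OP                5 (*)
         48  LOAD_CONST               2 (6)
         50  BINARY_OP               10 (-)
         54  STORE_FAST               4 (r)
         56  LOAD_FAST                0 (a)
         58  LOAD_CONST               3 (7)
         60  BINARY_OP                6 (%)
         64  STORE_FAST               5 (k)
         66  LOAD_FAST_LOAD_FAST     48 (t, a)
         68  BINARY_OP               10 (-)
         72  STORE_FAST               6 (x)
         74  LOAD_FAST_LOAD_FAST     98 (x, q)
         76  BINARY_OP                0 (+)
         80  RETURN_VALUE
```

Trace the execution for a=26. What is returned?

-11

LOAD_FAST_LOAD_FAST a,a → push 26,26. Stack: [26, 26]
BINARY_OP // → 26 // 26 = 1. Stack: [1]
LOAD_FAST a → push 26. Stack: [1, 26]
BINARY_OP + → 1 + 26 = 27. Stack: [27]
STORE_FAST m → m=27. Stack: []
LOAD_FAST_LOAD_FAST m,m → push 27,27. Stack: [27, 27]
BINARY_OP * → 27 * 27 = 729. Stack: [729]
LOAD_FAST m → push 27. Stack: [729, 27]
BINARY_OP % → 729 % 27 = 0. Stack: [0]
STORE_FAST m → m=0. Stack: []
LOAD_FAST_LOAD_FAST a,a → push 26,26. Stack: [26, 26]
BINARY_OP - → 26 - 26 = 0. Stack: [0]
STORE_FAST q → q=0. Stack: []
LOAD_CONST → push 15. Stack: [15]
STORE_FAST t → t=15. Stack: []
LOAD_FAST_LOAD_FAST a,t → push 26,15. Stack: [26, 15]
BINARY_OP * → 26 * 15 = 390. Stack: [390]
LOAD_CONST → push 6. Stack: [390, 6]
BINARY_OP - → 390 - 6 = 384. Stack: [384]
STORE_FAST r → r=384. Stack: []
LOAD_FAST a → push 26. Stack: [26]
LOAD_CONST → push 7. Stack: [26, 7]
BINARY_OP % → 26 % 7 = 5. Stack: [5]
STORE_FAST k → k=5. Stack: []
LOAD_FAST_LOAD_FAST t,a → push 15,26. Stack: [15, 26]
BINARY_OP - → 15 - 26 = -11. Stack: [-11]
STORE_FAST x → x=-11. Stack: []
LOAD_FAST_LOAD_FAST x,q → push -11,0. Stack: [-11, 0]
BINARY_OP + → -11 + 0 = -11. Stack: [-11]
RETURN_VALUE → return -11.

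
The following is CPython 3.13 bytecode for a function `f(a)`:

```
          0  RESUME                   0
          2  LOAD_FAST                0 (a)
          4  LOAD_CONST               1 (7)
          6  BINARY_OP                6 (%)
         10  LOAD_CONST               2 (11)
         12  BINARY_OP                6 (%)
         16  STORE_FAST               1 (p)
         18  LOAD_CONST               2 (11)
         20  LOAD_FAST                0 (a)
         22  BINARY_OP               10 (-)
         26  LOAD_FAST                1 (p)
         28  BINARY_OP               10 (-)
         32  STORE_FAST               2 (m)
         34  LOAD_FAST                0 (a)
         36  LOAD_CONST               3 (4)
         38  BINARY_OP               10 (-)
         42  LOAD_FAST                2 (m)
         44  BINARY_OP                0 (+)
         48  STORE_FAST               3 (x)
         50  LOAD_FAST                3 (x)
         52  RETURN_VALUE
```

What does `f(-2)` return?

2

LOAD_FAST a → push -2. Stack: [-2]
LOAD_CONST → push 7. Stack: [-2, 7]
BINARY_OP % → -2 % 7 = 5. Stack: [5]
LOAD_CONST → push 11. Stack: [5, 11]
BINARY_OP % → 5 % 11 = 5. Stack: [5]
STORE_FAST p → p=5. Stack: []
LOAD_CONST → push 11. Stack: [11]
LOAD_FAST a → push -2. Stack: [11, -2]
BINARY_OP - → 11 - -2 = 13. Stack: [13]
LOAD_FAST p → push 5. Stack: [13, 5]
BINARY_OP - → 13 - 5 = 8. Stack: [8]
STORE_FAST m → m=8. Stack: []
LOAD_FAST a → push -2. Stack: [-2]
LOAD_CONST → push 4. Stack: [-2, 4]
BINARY_OP - → -2 - 4 = -6. Stack: [-6]
LOAD_FAST m → push 8. Stack: [-6, 8]
BINARY_OP + → -6 + 8 = 2. Stack: [2]
STORE_FAST x → x=2. Stack: []
LOAD_FAST x → push 2. Stack: [2]
RETURN_VALUE → return 2.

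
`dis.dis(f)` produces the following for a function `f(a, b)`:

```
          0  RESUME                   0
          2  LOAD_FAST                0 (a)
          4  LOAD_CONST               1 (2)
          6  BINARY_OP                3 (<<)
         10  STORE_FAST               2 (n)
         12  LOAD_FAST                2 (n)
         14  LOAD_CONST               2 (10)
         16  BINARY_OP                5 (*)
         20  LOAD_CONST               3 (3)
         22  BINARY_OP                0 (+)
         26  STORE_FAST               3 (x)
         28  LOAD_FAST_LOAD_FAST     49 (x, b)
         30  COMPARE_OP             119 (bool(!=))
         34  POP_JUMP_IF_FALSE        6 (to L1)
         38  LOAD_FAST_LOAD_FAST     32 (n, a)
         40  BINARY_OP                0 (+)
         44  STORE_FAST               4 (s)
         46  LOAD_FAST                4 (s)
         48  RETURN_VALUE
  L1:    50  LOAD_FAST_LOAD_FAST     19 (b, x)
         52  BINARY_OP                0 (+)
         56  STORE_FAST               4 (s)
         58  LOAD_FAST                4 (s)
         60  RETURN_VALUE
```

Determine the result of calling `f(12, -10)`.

60

LOAD_FAST a → push 12. Stack: [12]
LOAD_CONST → push 2. Stack: [12, 2]
BINARY_OP << → 12 << 2 = 48. Stack: [48]
STORE_FAST n → n=48. Stack: []
LOAD_FAST n → push 48. Stack: [48]
LOAD_CONST → push 10. Stack: [48, 10]
BINARY_OP * → 48 * 10 = 480. Stack: [480]
LOAD_CONST → push 3. Stack: [480, 3]
BINARY_OP + → 480 + 3 = 483. Stack: [483]
STORE_FAST x → x=483. Stack: []
LOAD_FAST_LOAD_FAST x,b → push 483,-10. Stack: [483, -10]
COMPARE_OP bool(!=) → 483 vs -10 = True. Stack: [True]
POP_JUMP_IF_FALSE → pop True; no jump. Stack: []
LOAD_FAST_LOAD_FAST n,a → push 48,12. Stack: [48, 12]
BINARY_OP + → 48 + 12 = 60. Stack: [60]
STORE_FAST s → s=60. Stack: []
LOAD_FAST s → push 60. Stack: [60]
RETURN_VALUE → return 60.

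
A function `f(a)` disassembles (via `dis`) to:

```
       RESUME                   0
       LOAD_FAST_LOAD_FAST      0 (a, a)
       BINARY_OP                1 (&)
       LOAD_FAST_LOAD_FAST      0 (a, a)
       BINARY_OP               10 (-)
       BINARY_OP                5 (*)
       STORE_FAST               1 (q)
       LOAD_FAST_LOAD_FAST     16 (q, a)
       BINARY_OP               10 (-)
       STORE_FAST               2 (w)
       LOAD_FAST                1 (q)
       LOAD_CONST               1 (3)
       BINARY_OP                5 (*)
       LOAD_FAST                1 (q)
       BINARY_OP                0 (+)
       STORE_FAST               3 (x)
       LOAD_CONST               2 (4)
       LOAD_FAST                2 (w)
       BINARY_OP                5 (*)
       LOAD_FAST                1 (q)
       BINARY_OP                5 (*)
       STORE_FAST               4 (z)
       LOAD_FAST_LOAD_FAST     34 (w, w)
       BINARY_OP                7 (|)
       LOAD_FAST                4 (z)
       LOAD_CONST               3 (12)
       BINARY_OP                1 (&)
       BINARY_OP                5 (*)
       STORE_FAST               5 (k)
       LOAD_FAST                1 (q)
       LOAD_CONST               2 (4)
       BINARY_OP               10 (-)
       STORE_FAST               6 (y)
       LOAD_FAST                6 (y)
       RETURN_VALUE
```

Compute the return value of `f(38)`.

LOAD_FAST_LOAD_FAST a,a → push 38,38. Stack: [38, 38]
BINARY_OP & → 38 & 38 = 38. Stack: [38]
LOAD_FAST_LOAD_FAST a,a → push 38,38. Stack: [38, 38, 38]
BINARY_OP - → 38 - 38 = 0. Stack: [38, 0]
BINARY_OP * → 38 * 0 = 0. Stack: [0]
STORE_FAST q → q=0. Stack: []
LOAD_FAST_LOAD_FAST q,a → push 0,38. Stack: [0, 38]
BINARY_OP - → 0 - 38 = -38. Stack: [-38]
STORE_FAST w → w=-38. Stack: []
LOAD_FAST q → push 0. Stack: [0]
LOAD_CONST → push 3. Stack: [0, 3]
BINARY_OP * → 0 * 3 = 0. Stack: [0]
LOAD_FAST q → push 0. Stack: [0, 0]
BINARY_OP + → 0 + 0 = 0. Stack: [0]
STORE_FAST x → x=0. Stack: []
LOAD_CONST → push 4. Stack: [4]
LOAD_FAST w → push -38. Stack: [4, -38]
BINARY_OP * → 4 * -38 = -152. Stack: [-152]
LOAD_FAST q → push 0. Stack: [-152, 0]
BINARY_OP * → -152 * 0 = 0. Stack: [0]
STORE_FAST z → z=0. Stack: []
LOAD_FAST_LOAD_FAST w,w → push -38,-38. Stack: [-38, -38]
BINARY_OP | → -38 | -38 = -38. Stack: [-38]
LOAD_FAST z → push 0. Stack: [-38, 0]
LOAD_CONST → push 12. Stack: [-38, 0, 12]
BINARY_OP & → 0 & 12 = 0. Stack: [-38, 0]
BINARY_OP * → -38 * 0 = 0. Stack: [0]
STORE_FAST k → k=0. Stack: []
LOAD_FAST q → push 0. Stack: [0]
LOAD_CONST → push 4. Stack: [0, 4]
BINARY_OP - → 0 - 4 = -4. Stack: [-4]
STORE_FAST y → y=-4. Stack: []
LOAD_FAST y → push -4. Stack: [-4]
RETURN_VALUE → return -4.

-4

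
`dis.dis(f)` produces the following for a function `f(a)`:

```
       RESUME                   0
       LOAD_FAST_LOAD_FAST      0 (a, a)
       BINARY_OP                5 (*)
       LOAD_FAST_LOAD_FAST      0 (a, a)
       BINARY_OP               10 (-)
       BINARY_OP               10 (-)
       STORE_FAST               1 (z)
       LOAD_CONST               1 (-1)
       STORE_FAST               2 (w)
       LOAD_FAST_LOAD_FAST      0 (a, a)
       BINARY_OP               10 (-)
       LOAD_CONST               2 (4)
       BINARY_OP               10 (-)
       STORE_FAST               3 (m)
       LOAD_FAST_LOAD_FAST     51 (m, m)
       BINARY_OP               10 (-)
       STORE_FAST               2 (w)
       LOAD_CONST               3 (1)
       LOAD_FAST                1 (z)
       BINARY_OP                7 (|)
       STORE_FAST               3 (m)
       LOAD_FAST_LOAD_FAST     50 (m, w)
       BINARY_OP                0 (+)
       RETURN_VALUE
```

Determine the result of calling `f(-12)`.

LOAD_FAST_LOAD_FAST a,a → push -12,-12. Stack: [-12, -12]
BINARY_OP * → -12 * -12 = 144. Stack: [144]
LOAD_FAST_LOAD_FAST a,a → push -12,-12. Stack: [144, -12, -12]
BINARY_OP - → -12 - -12 = 0. Stack: [144, 0]
BINARY_OP - → 144 - 0 = 144. Stack: [144]
STORE_FAST z → z=144. Stack: []
LOAD_CONST → push -1. Stack: [-1]
STORE_FAST w → w=-1. Stack: []
LOAD_FAST_LOAD_FAST a,a → push -12,-12. Stack: [-12, -12]
BINARY_OP - → -12 - -12 = 0. Stack: [0]
LOAD_CONST → push 4. Stack: [0, 4]
BINARY_OP - → 0 - 4 = -4. Stack: [-4]
STORE_FAST m → m=-4. Stack: []
LOAD_FAST_LOAD_FAST m,m → push -4,-4. Stack: [-4, -4]
BINARY_OP - → -4 - -4 = 0. Stack: [0]
STORE_FAST w → w=0. Stack: []
LOAD_CONST → push 1. Stack: [1]
LOAD_FAST z → push 144. Stack: [1, 144]
BINARY_OP | → 1 | 144 = 145. Stack: [145]
STORE_FAST m → m=145. Stack: []
LOAD_FAST_LOAD_FAST m,w → push 145,0. Stack: [145, 0]
BINARY_OP + → 145 + 0 = 145. Stack: [145]
RETURN_VALUE → return 145.

145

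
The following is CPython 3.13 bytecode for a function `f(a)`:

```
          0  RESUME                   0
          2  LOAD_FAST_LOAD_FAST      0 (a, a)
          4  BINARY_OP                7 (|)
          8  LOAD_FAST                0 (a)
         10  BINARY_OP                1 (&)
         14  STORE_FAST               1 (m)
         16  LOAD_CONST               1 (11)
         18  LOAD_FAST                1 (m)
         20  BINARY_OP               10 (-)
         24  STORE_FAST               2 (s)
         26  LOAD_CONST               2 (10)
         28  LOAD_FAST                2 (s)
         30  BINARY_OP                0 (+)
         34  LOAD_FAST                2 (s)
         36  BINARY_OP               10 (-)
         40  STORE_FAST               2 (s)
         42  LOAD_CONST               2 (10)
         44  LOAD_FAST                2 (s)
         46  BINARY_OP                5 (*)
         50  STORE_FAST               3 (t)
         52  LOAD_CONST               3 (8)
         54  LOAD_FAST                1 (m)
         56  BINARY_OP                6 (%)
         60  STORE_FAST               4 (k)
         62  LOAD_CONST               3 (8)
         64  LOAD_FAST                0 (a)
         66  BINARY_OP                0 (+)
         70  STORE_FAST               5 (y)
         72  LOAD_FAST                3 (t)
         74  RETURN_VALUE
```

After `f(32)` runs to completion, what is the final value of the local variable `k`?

8

LOAD_FAST_LOAD_FAST a,a → push 32,32. Stack: [32, 32]
BINARY_OP | → 32 | 32 = 32. Stack: [32]
LOAD_FAST a → push 32. Stack: [32, 32]
BINARY_OP & → 32 & 32 = 32. Stack: [32]
STORE_FAST m → m=32. Stack: []
LOAD_CONST → push 11. Stack: [11]
LOAD_FAST m → push 32. Stack: [11, 32]
BINARY_OP - → 11 - 32 = -21. Stack: [-21]
STORE_FAST s → s=-21. Stack: []
LOAD_CONST → push 10. Stack: [10]
LOAD_FAST s → push -21. Stack: [10, -21]
BINARY_OP + → 10 + -21 = -11. Stack: [-11]
LOAD_FAST s → push -21. Stack: [-11, -21]
BINARY_OP - → -11 - -21 = 10. Stack: [10]
STORE_FAST s → s=10. Stack: []
LOAD_CONST → push 10. Stack: [10]
LOAD_FAST s → push 10. Stack: [10, 10]
BINARY_OP * → 10 * 10 = 100. Stack: [100]
STORE_FAST t → t=100. Stack: []
LOAD_CONST → push 8. Stack: [8]
LOAD_FAST m → push 32. Stack: [8, 32]
BINARY_OP % → 8 % 32 = 8. Stack: [8]
STORE_FAST k → k=8. Stack: []
LOAD_CONST → push 8. Stack: [8]
LOAD_FAST a → push 32. Stack: [8, 32]
BINARY_OP + → 8 + 32 = 40. Stack: [40]
STORE_FAST y → y=40. Stack: []
LOAD_FAST t → push 100. Stack: [100]
RETURN_VALUE → return 100.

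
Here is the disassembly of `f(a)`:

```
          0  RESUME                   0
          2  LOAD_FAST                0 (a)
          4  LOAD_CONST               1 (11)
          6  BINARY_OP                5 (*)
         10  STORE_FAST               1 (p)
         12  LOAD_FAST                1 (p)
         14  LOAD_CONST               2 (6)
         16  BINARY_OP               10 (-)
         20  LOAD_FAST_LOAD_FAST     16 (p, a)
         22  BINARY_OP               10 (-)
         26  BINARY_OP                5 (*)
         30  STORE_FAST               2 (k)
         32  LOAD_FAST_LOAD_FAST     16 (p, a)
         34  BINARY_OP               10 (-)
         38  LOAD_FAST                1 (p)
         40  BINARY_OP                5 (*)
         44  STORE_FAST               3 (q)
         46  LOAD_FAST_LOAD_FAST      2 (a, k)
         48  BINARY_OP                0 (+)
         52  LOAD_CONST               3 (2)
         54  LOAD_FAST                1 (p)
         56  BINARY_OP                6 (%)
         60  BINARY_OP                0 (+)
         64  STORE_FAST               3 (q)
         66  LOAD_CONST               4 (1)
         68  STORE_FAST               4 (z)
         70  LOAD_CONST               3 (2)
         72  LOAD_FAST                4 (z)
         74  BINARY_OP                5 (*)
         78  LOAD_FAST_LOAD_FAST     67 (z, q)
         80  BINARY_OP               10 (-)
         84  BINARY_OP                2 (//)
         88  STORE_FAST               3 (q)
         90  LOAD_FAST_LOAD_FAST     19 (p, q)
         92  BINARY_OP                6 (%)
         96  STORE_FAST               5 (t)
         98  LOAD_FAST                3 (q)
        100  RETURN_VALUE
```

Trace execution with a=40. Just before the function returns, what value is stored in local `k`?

173600

LOAD_FAST a → push 40. Stack: [40]
LOAD_CONST → push 11. Stack: [40, 11]
BINARY_OP * → 40 * 11 = 440. Stack: [440]
STORE_FAST p → p=440. Stack: []
LOAD_FAST p → push 440. Stack: [440]
LOAD_CONST → push 6. Stack: [440, 6]
BINARY_OP - → 440 - 6 = 434. Stack: [434]
LOAD_FAST_LOAD_FAST p,a → push 440,40. Stack: [434, 440, 40]
BINARY_OP - → 440 - 40 = 400. Stack: [434, 400]
BINARY_OP * → 434 * 400 = 173600. Stack: [173600]
STORE_FAST k → k=173600. Stack: []
LOAD_FAST_LOAD_FAST p,a → push 440,40. Stack: [440, 40]
BINARY_OP - → 440 - 40 = 400. Stack: [400]
LOAD_FAST p → push 440. Stack: [400, 440]
BINARY_OP * → 400 * 440 = 176000. Stack: [176000]
STORE_FAST q → q=176000. Stack: []
LOAD_FAST_LOAD_FAST a,k → push 40,173600. Stack: [40, 173600]
BINARY_OP + → 40 + 173600 = 173640. Stack: [173640]
LOAD_CONST → push 2. Stack: [173640, 2]
LOAD_FAST p → push 440. Stack: [173640, 2, 440]
BINARY_OP % → 2 % 440 = 2. Stack: [173640, 2]
BINARY_OP + → 173640 + 2 = 173642. Stack: [173642]
STORE_FAST q → q=173642. Stack: []
LOAD_CONST → push 1. Stack: [1]
STORE_FAST z → z=1. Stack: []
LOAD_CONST → push 2. Stack: [2]
LOAD_FAST z → push 1. Stack: [2, 1]
BINARY_OP * → 2 * 1 = 2. Stack: [2]
LOAD_FAST_LOAD_FAST z,q → push 1,173642. Stack: [2, 1, 173642]
BINARY_OP - → 1 - 173642 = -173641. Stack: [2, -173641]
BINARY_OP // → 2 // -173641 = -1. Stack: [-1]
STORE_FAST q → q=-1. Stack: []
LOAD_FAST_LOAD_FAST p,q → push 440,-1. Stack: [440, -1]
BINARY_OP % → 440 % -1 = 0. Stack: [0]
STORE_FAST t → t=0. Stack: []
LOAD_FAST q → push -1. Stack: [-1]
RETURN_VALUE → return -1.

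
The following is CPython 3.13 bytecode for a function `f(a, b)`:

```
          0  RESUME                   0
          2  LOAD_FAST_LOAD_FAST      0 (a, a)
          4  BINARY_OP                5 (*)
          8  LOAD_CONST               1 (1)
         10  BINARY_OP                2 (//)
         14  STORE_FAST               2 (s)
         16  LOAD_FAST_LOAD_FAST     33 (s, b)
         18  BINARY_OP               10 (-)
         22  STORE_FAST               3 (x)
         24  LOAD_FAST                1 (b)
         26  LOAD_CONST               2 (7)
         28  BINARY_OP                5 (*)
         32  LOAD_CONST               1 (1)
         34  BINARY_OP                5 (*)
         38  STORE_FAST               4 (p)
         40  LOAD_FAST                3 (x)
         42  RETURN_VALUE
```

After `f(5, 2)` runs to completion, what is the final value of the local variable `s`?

LOAD_FAST_LOAD_FAST a,a → push 5,5. Stack: [5, 5]
BINARY_OP * → 5 * 5 = 25. Stack: [25]
LOAD_CONST → push 1. Stack: [25, 1]
BINARY_OP // → 25 // 1 = 25. Stack: [25]
STORE_FAST s → s=25. Stack: []
LOAD_FAST_LOAD_FAST s,b → push 25,2. Stack: [25, 2]
BINARY_OP - → 25 - 2 = 23. Stack: [23]
STORE_FAST x → x=23. Stack: []
LOAD_FAST b → push 2. Stack: [2]
LOAD_CONST → push 7. Stack: [2, 7]
BINARY_OP * → 2 * 7 = 14. Stack: [14]
LOAD_CONST → push 1. Stack: [14, 1]
BINARY_OP * → 14 * 1 = 14. Stack: [14]
STORE_FAST p → p=14. Stack: []
LOAD_FAST x → push 23. Stack: [23]
RETURN_VALUE → return 23.

25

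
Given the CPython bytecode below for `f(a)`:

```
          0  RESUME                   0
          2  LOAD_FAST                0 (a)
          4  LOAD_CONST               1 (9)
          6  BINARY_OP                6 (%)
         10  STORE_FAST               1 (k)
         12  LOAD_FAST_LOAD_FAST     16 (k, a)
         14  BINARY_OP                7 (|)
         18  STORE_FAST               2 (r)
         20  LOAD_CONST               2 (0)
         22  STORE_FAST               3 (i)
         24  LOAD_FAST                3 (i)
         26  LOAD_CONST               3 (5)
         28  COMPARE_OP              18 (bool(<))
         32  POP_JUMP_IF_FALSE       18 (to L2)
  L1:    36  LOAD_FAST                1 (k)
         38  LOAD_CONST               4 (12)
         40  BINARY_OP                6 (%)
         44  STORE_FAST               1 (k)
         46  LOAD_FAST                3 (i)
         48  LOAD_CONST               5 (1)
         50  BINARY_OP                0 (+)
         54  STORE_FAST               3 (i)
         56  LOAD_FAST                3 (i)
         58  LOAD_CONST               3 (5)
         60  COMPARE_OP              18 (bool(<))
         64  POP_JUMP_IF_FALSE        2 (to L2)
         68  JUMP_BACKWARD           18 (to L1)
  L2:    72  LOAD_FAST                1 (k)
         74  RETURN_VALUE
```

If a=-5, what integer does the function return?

LOAD_FAST a → push -5
LOAD_CONST → push 9
BINARY_OP % → -5 % 9 = 4
STORE_FAST k → k=4
LOAD_FAST_LOAD_FAST k,a → push 4,-5
BINARY_OP | → 4 | -5 = -1
STORE_FAST r → r=-1
LOAD_CONST → push 0
STORE_FAST i → i=0
LOAD_FAST i → push 0
LOAD_CONST → push 5
COMPARE_OP bool(<) → 0 vs 5 = True
POP_JUMP_IF_FALSE → pop True; no jump
LOAD_FAST k → push 4
LOAD_CONST → push 12
BINARY_OP % → 4 % 12 = 4
STORE_FAST k → k=4
LOAD_FAST i → push 0
LOAD_CONST → push 1
BINARY_OP + → 0 + 1 = 1
STORE_FAST i → i=1
LOAD_FAST i → push 1
LOAD_CONST → push 5
COMPARE_OP bool(<) → 1 vs 5 = True
POP_JUMP_IF_FALSE → pop True; no jump
LOAD_FAST k → push 4
LOAD_CONST → push 12
BINARY_OP % → 4 % 12 = 4
STORE_FAST k → k=4
LOAD_FAST i → push 1
LOAD_CONST → push 1
BINARY_OP + → 1 + 1 = 2
STORE_FAST i → i=2
LOAD_FAST i → push 2
LOAD_CONST → push 5
COMPARE_OP bool(<) → 2 vs 5 = True
POP_JUMP_IF_FALSE → pop True; no jump
LOAD_FAST k → push 4
LOAD_CONST → push 12
BINARY_OP % → 4 % 12 = 4
STORE_FAST k → k=4
LOAD_FAST i → push 2
LOAD_CONST → push 1
BINARY_OP + → 2 + 1 = 3
STORE_FAST i → i=3
LOAD_FAST i → push 3
LOAD_CONST → push 5
COMPARE_OP bool(<) → 3 vs 5 = True
POP_JUMP_IF_FALSE → pop True; no jump
LOAD_FAST k → push 4
LOAD_CONST → push 12
BINARY_OP % → 4 % 12 = 4
STORE_FAST k → k=4
LOAD_FAST i → push 3
LOAD_CONST → push 1
BINARY_OP + → 3 + 1 = 4
STORE_FAST i → i=4
LOAD_FAST i → push 4
LOAD_CONST → push 5
COMPARE_OP bool(<) → 4 vs 5 = True
POP_JUMP_IF_FALSE → pop True; no jump
LOAD_FAST k → push 4
LOAD_CONST → push 12
BINARY_OP % → 4 % 12 = 4
STORE_FAST k → k=4
LOAD_FAST i → push 4
LOAD_CONST → push 1
BINARY_OP + → 4 + 1 = 5
STORE_FAST i → i=5
LOAD_FAST i → push 5
LOAD_CONST → push 5
COMPARE_OP bool(<) → 5 vs 5 = False
POP_JUMP_IF_FALSE → pop False; jump
LOAD_FAST k → push 4
RETURN_VALUE → return 4.

4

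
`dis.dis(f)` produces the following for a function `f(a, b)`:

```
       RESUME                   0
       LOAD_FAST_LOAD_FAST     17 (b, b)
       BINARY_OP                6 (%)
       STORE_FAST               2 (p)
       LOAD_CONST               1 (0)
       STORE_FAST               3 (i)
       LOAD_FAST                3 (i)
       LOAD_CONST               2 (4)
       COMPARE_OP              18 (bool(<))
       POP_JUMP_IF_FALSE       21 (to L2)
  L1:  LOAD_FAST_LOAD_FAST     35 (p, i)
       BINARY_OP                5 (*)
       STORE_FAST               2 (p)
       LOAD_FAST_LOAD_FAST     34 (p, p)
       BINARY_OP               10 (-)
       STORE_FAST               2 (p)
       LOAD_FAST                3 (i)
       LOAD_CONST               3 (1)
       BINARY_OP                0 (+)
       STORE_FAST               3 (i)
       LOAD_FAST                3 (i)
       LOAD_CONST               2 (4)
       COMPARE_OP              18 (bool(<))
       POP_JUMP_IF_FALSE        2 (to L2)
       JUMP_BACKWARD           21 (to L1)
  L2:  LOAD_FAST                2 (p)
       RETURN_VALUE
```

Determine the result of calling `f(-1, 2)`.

LOAD_FAST_LOAD_FAST b,b → push 2,2
BINARY_OP % → 2 % 2 = 0
STORE_FAST p → p=0
LOAD_CONST → push 0
STORE_FAST i → i=0
LOAD_FAST i → push 0
LOAD_CONST → push 4
COMPARE_OP bool(<) → 0 vs 4 = True
POP_JUMP_IF_FALSE → pop True; no jump
LOAD_FAST_LOAD_FAST p,i → push 0,0
BINARY_OP * → 0 * 0 = 0
STORE_FAST p → p=0
LOAD_FAST_LOAD_FAST p,p → push 0,0
BINARY_OP - → 0 - 0 = 0
STORE_FAST p → p=0
LOAD_FAST i → push 0
LOAD_CONST → push 1
BINARY_OP + → 0 + 1 = 1
STORE_FAST i → i=1
LOAD_FAST i → push 1
LOAD_CONST → push 4
COMPARE_OP bool(<) → 1 vs 4 = True
POP_JUMP_IF_FALSE → pop True; no jump
LOAD_FAST_LOAD_FAST p,i → push 0,1
BINARY_OP * → 0 * 1 = 0
STORE_FAST p → p=0
LOAD_FAST_LOAD_FAST p,p → push 0,0
BINARY_OP - → 0 - 0 = 0
STORE_FAST p → p=0
LOAD_FAST i → push 1
LOAD_CONST → push 1
BINARY_OP + → 1 + 1 = 2
STORE_FAST i → i=2
LOAD_FAST i → push 2
LOAD_CONST → push 4
COMPARE_OP bool(<) → 2 vs 4 = True
POP_JUMP_IF_FALSE → pop True; no jump
LOAD_FAST_LOAD_FAST p,i → push 0,2
BINARY_OP * → 0 * 2 = 0
STORE_FAST p → p=0
LOAD_FAST_LOAD_FAST p,p → push 0,0
BINARY_OP - → 0 - 0 = 0
STORE_FAST p → p=0
LOAD_FAST i → push 2
LOAD_CONST → push 1
BINARY_OP + → 2 + 1 = 3
STORE_FAST i → i=3
LOAD_FAST i → push 3
LOAD_CONST → push 4
COMPARE_OP bool(<) → 3 vs 4 = True
POP_JUMP_IF_FALSE → pop True; no jump
LOAD_FAST_LOAD_FAST p,i → push 0,3
BINARY_OP * → 0 * 3 = 0
STORE_FAST p → p=0
LOAD_FAST_LOAD_FAST p,p → push 0,0
BINARY_OP - → 0 - 0 = 0
STORE_FAST p → p=0
LOAD_FAST i → push 3
LOAD_CONST → push 1
BINARY_OP + → 3 + 1 = 4
STORE_FAST i → i=4
LOAD_FAST i → push 4
LOAD_CONST → push 4
COMPARE_OP bool(<) → 4 vs 4 = False
POP_JUMP_IF_FALSE → pop False; jump
LOAD_FAST p → push 0
RETURN_VALUE → return 0.

0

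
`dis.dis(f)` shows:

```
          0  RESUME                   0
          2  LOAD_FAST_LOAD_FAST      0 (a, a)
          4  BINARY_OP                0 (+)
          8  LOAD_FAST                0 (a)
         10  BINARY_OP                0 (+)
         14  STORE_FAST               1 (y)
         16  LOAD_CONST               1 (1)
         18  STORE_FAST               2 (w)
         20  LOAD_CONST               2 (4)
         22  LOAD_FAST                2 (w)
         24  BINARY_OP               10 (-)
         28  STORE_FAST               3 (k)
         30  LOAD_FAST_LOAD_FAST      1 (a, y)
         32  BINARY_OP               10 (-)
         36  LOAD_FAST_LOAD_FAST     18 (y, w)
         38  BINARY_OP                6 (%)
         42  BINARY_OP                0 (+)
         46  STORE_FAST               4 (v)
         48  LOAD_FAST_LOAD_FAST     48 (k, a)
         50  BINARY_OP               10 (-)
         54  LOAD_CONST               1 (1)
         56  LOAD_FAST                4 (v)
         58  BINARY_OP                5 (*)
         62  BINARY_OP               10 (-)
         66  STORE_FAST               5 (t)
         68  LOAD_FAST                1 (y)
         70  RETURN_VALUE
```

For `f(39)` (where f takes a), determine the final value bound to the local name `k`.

LOAD_FAST_LOAD_FAST a,a → push 39,39. Stack: [39, 39]
BINARY_OP + → 39 + 39 = 78. Stack: [78]
LOAD_FAST a → push 39. Stack: [78, 39]
BINARY_OP + → 78 + 39 = 117. Stack: [117]
STORE_FAST y → y=117. Stack: []
LOAD_CONST → push 1. Stack: [1]
STORE_FAST w → w=1. Stack: []
LOAD_CONST → push 4. Stack: [4]
LOAD_FAST w → push 1. Stack: [4, 1]
BINARY_OP - → 4 - 1 = 3. Stack: [3]
STORE_FAST k → k=3. Stack: []
LOAD_FAST_LOAD_FAST a,y → push 39,117. Stack: [39, 117]
BINARY_OP - → 39 - 117 = -78. Stack: [-78]
LOAD_FAST_LOAD_FAST y,w → push 117,1. Stack: [-78, 117, 1]
BINARY_OP % → 117 % 1 = 0. Stack: [-78, 0]
BINARY_OP + → -78 + 0 = -78. Stack: [-78]
STORE_FAST v → v=-78. Stack: []
LOAD_FAST_LOAD_FAST k,a → push 3,39. Stack: [3, 39]
BINARY_OP - → 3 - 39 = -36. Stack: [-36]
LOAD_CONST → push 1. Stack: [-36, 1]
LOAD_FAST v → push -78. Stack: [-36, 1, -78]
BINARY_OP * → 1 * -78 = -78. Stack: [-36, -78]
BINARY_OP - → -36 - -78 = 42. Stack: [42]
STORE_FAST t → t=42. Stack: []
LOAD_FAST y → push 117. Stack: [117]
RETURN_VALUE → return 117.

3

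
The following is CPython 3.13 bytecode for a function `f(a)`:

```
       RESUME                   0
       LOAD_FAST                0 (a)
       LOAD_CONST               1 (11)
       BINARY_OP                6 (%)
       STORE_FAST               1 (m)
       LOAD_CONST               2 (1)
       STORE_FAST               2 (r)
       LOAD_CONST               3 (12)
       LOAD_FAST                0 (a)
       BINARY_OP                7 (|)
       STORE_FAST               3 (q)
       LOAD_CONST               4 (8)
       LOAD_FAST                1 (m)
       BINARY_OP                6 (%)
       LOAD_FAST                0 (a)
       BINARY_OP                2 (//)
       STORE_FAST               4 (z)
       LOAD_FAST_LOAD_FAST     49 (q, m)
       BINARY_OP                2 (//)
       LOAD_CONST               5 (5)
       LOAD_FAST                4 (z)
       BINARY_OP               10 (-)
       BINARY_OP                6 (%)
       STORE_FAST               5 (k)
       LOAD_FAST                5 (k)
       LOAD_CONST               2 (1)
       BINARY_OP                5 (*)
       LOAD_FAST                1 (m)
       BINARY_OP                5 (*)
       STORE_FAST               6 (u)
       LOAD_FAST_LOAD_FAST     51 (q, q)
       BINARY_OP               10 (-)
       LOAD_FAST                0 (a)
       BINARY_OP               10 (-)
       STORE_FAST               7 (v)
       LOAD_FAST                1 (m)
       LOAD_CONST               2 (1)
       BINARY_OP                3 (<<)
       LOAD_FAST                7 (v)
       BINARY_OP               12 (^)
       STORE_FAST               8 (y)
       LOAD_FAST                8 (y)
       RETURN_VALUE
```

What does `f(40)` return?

-42

LOAD_FAST a → push 40. Stack: [40]
LOAD_CONST → push 11. Stack: [40, 11]
BINARY_OP % → 40 % 11 = 7. Stack: [7]
STORE_FAST m → m=7. Stack: []
LOAD_CONST → push 1. Stack: [1]
STORE_FAST r → r=1. Stack: []
LOAD_CONST → push 12. Stack: [12]
LOAD_FAST a → push 40. Stack: [12, 40]
BINARY_OP | → 12 | 40 = 44. Stack: [44]
STORE_FAST q → q=44. Stack: []
LOAD_CONST → push 8. Stack: [8]
LOAD_FAST m → push 7. Stack: [8, 7]
BINARY_OP % → 8 % 7 = 1. Stack: [1]
LOAD_FAST a → push 40. Stack: [1, 40]
BINARY_OP // → 1 // 40 = 0. Stack: [0]
STORE_FAST z → z=0. Stack: []
LOAD_FAST_LOAD_FAST q,m → push 44,7. Stack: [44, 7]
BINARY_OP // → 44 // 7 = 6. Stack: [6]
LOAD_CONST → push 5. Stack: [6, 5]
LOAD_FAST z → push 0. Stack: [6, 5, 0]
BINARY_OP - → 5 - 0 = 5. Stack: [6, 5]
BINARY_OP % → 6 % 5 = 1. Stack: [1]
STORE_FAST k → k=1. Stack: []
LOAD_FAST k → push 1. Stack: [1]
LOAD_CONST → push 1. Stack: [1, 1]
BINARY_OP * → 1 * 1 = 1. Stack: [1]
LOAD_FAST m → push 7. Stack: [1, 7]
BINARY_OP * → 1 * 7 = 7. Stack: [7]
STORE_FAST u → u=7. Stack: []
LOAD_FAST_LOAD_FAST q,q → push 44,44. Stack: [44, 44]
BINARY_OP - → 44 - 44 = 0. Stack: [0]
LOAD_FAST a → push 40. Stack: [0, 40]
BINARY_OP - → 0 - 40 = -40. Stack: [-40]
STORE_FAST v → v=-40. Stack: []
LOAD_FAST m → push 7. Stack: [7]
LOAD_CONST → push 1. Stack: [7, 1]
BINARY_OP << → 7 << 1 = 14. Stack: [14]
LOAD_FAST v → push -40. Stack: [14, -40]
BINARY_OP ^ → 14 ^ -40 = -42. Stack: [-42]
STORE_FAST y → y=-42. Stack: []
LOAD_FAST y → push -42. Stack: [-42]
RETURN_VALUE → return -42.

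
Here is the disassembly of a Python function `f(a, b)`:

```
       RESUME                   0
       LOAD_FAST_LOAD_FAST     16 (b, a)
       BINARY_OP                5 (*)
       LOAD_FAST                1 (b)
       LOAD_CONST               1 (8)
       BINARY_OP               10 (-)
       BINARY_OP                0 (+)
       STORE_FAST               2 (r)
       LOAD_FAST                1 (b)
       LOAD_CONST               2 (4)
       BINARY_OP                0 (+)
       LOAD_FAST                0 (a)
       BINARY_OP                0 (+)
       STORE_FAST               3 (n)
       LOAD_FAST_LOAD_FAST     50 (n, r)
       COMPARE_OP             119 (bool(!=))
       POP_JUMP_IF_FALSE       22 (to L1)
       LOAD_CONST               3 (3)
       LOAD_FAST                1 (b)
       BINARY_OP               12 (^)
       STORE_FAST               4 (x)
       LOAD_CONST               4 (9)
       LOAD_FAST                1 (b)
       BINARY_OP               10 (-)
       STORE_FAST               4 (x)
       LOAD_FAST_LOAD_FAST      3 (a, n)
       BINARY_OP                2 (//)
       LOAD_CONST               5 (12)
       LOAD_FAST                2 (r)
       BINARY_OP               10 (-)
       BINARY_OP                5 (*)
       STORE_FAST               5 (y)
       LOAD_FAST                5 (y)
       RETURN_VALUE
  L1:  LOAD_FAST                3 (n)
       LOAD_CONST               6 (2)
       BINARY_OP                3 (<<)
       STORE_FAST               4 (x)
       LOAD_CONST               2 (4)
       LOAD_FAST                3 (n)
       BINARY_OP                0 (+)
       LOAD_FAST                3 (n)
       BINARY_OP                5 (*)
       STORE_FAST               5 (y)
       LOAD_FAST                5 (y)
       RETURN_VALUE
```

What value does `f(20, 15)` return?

0

LOAD_FAST_LOAD_FAST b,a → push 15,20. Stack: [15, 20]
BINARY_OP * → 15 * 20 = 300. Stack: [300]
LOAD_FAST b → push 15. Stack: [300, 15]
LOAD_CONST → push 8. Stack: [300, 15, 8]
BINARY_OP - → 15 - 8 = 7. Stack: [300, 7]
BINARY_OP + → 300 + 7 = 307. Stack: [307]
STORE_FAST r → r=307. Stack: []
LOAD_FAST b → push 15. Stack: [15]
LOAD_CONST → push 4. Stack: [15, 4]
BINARY_OP + → 15 + 4 = 19. Stack: [19]
LOAD_FAST a → push 20. Stack: [19, 20]
BINARY_OP + → 19 + 20 = 39. Stack: [39]
STORE_FAST n → n=39. Stack: []
LOAD_FAST_LOAD_FAST n,r → push 39,307. Stack: [39, 307]
COMPARE_OP bool(!=) → 39 vs 307 = True. Stack: [True]
POP_JUMP_IF_FALSE → pop True; no jump. Stack: []
LOAD_CONST → push 3. Stack: [3]
LOAD_FAST b → push 15. Stack: [3, 15]
BINARY_OP ^ → 3 ^ 15 = 12. Stack: [12]
STORE_FAST x → x=12. Stack: []
LOAD_CONST → push 9. Stack: [9]
LOAD_FAST b → push 15. Stack: [9, 15]
BINARY_OP - → 9 - 15 = -6. Stack: [-6]
STORE_FAST x → x=-6. Stack: []
LOAD_FAST_LOAD_FAST a,n → push 20,39. Stack: [20, 39]
BINARY_OP // → 20 // 39 = 0. Stack: [0]
LOAD_CONST → push 12. Stack: [0, 12]
LOAD_FAST r → push 307. Stack: [0, 12, 307]
BINARY_OP - → 12 - 307 = -295. Stack: [0, -295]
BINARY_OP * → 0 * -295 = 0. Stack: [0]
STORE_FAST y → y=0. Stack: []
LOAD_FAST y → push 0. Stack: [0]
RETURN_VALUE → return 0.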